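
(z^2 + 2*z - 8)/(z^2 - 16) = (z - 2)/(z - 4)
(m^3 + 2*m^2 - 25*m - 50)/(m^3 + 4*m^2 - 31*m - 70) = (m + 5)/(m + 7)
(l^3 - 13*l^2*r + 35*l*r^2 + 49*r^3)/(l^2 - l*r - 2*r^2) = (-l^2 + 14*l*r - 49*r^2)/(-l + 2*r)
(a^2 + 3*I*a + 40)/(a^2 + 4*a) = (a^2 + 3*I*a + 40)/(a*(a + 4))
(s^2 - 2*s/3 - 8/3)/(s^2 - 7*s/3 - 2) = (-3*s^2 + 2*s + 8)/(-3*s^2 + 7*s + 6)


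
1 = 1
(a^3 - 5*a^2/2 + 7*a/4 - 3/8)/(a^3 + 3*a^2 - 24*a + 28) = (8*a^3 - 20*a^2 + 14*a - 3)/(8*(a^3 + 3*a^2 - 24*a + 28))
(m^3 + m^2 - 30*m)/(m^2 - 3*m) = (m^2 + m - 30)/(m - 3)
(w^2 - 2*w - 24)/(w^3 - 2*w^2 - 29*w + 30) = (w + 4)/(w^2 + 4*w - 5)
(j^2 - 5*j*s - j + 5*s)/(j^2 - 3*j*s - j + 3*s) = (-j + 5*s)/(-j + 3*s)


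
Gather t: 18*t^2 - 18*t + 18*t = 18*t^2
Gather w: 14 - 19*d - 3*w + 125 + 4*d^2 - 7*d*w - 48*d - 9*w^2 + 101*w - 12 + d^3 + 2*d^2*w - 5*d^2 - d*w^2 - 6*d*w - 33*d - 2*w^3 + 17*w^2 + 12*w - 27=d^3 - d^2 - 100*d - 2*w^3 + w^2*(8 - d) + w*(2*d^2 - 13*d + 110) + 100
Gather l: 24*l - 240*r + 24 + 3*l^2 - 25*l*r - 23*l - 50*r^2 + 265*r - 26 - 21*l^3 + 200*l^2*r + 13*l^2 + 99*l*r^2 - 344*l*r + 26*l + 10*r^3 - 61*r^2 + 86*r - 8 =-21*l^3 + l^2*(200*r + 16) + l*(99*r^2 - 369*r + 27) + 10*r^3 - 111*r^2 + 111*r - 10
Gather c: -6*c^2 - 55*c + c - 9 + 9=-6*c^2 - 54*c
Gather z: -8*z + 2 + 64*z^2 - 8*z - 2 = 64*z^2 - 16*z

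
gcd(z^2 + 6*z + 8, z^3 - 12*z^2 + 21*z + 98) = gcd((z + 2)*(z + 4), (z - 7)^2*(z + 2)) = z + 2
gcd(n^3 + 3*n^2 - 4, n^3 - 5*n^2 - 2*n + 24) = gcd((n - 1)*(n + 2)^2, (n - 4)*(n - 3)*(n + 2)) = n + 2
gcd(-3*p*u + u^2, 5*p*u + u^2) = u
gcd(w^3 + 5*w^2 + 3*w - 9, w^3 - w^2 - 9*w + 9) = w^2 + 2*w - 3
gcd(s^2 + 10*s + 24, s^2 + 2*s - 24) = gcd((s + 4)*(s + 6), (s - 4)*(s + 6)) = s + 6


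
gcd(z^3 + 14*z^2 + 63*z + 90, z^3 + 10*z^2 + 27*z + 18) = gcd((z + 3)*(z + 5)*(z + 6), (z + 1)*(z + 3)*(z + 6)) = z^2 + 9*z + 18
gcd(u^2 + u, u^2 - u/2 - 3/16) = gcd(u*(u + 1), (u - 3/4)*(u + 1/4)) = 1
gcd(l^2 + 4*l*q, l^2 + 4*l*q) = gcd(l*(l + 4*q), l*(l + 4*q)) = l^2 + 4*l*q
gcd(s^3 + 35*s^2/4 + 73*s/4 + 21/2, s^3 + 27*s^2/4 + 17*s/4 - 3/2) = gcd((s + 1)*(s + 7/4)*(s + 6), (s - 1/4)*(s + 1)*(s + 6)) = s^2 + 7*s + 6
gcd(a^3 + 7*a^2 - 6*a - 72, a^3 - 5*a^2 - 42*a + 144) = a^2 + 3*a - 18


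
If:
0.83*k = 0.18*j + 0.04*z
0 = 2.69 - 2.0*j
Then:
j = 1.34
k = 0.0481927710843374*z + 0.291686746987952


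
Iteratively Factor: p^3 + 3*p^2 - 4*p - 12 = (p + 2)*(p^2 + p - 6) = (p + 2)*(p + 3)*(p - 2)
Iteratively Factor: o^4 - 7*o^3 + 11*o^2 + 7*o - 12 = (o + 1)*(o^3 - 8*o^2 + 19*o - 12) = (o - 1)*(o + 1)*(o^2 - 7*o + 12) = (o - 4)*(o - 1)*(o + 1)*(o - 3)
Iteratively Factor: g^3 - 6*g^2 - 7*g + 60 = (g - 5)*(g^2 - g - 12) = (g - 5)*(g + 3)*(g - 4)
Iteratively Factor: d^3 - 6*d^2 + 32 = (d + 2)*(d^2 - 8*d + 16) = (d - 4)*(d + 2)*(d - 4)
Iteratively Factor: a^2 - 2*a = (a - 2)*(a)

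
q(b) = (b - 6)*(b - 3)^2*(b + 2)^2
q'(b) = (b - 6)*(b - 3)^2*(2*b + 4) + (b - 6)*(b + 2)^2*(2*b - 6) + (b - 3)^2*(b + 2)^2 = 5*b^4 - 32*b^3 + 3*b^2 + 156*b - 36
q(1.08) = -172.06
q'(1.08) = 102.47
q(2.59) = -12.08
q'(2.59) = 57.19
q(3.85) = -53.16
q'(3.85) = -118.53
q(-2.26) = -15.45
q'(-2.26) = 126.58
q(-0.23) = -203.63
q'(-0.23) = -71.32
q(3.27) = -5.53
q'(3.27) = -41.02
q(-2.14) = -4.22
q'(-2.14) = 62.37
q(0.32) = -219.58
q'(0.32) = 13.23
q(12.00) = 95256.00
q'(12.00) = 50652.00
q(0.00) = -216.00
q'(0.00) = -36.00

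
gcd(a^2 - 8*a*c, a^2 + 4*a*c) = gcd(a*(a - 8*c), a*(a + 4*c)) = a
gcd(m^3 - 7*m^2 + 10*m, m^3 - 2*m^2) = m^2 - 2*m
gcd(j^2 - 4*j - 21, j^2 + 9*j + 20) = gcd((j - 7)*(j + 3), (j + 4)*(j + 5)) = 1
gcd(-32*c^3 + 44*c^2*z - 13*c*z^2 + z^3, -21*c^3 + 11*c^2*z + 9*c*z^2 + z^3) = -c + z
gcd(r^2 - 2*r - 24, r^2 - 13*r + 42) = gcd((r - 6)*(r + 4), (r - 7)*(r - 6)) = r - 6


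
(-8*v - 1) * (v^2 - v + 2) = -8*v^3 + 7*v^2 - 15*v - 2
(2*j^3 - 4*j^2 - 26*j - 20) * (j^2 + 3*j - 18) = 2*j^5 + 2*j^4 - 74*j^3 - 26*j^2 + 408*j + 360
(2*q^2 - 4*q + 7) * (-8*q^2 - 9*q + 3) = -16*q^4 + 14*q^3 - 14*q^2 - 75*q + 21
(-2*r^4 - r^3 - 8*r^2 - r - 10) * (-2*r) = 4*r^5 + 2*r^4 + 16*r^3 + 2*r^2 + 20*r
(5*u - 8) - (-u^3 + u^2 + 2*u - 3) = u^3 - u^2 + 3*u - 5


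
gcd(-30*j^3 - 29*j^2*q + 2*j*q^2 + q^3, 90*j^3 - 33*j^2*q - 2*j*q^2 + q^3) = -30*j^2 + j*q + q^2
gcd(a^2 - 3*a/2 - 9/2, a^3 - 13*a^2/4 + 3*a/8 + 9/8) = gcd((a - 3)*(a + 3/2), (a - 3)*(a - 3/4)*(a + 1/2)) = a - 3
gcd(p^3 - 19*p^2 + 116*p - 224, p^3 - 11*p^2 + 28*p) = p^2 - 11*p + 28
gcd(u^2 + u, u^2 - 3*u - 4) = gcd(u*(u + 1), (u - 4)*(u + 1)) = u + 1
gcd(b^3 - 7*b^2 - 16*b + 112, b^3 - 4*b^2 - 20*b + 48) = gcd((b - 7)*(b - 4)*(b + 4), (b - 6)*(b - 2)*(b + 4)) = b + 4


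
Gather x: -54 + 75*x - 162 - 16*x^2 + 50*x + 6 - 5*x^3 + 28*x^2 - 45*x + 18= -5*x^3 + 12*x^2 + 80*x - 192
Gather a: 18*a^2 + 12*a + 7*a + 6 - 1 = 18*a^2 + 19*a + 5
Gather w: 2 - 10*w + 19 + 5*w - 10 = 11 - 5*w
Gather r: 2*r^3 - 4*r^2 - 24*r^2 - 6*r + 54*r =2*r^3 - 28*r^2 + 48*r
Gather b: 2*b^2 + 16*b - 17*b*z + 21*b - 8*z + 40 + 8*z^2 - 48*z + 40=2*b^2 + b*(37 - 17*z) + 8*z^2 - 56*z + 80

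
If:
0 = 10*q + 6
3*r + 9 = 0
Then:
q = -3/5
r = -3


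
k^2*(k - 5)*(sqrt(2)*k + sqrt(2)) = sqrt(2)*k^4 - 4*sqrt(2)*k^3 - 5*sqrt(2)*k^2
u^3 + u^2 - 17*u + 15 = (u - 3)*(u - 1)*(u + 5)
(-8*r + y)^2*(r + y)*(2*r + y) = 128*r^4 + 160*r^3*y + 18*r^2*y^2 - 13*r*y^3 + y^4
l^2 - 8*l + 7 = (l - 7)*(l - 1)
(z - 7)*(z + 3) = z^2 - 4*z - 21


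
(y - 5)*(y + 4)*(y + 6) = y^3 + 5*y^2 - 26*y - 120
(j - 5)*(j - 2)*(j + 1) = j^3 - 6*j^2 + 3*j + 10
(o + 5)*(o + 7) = o^2 + 12*o + 35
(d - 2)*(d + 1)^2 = d^3 - 3*d - 2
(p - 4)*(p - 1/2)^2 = p^3 - 5*p^2 + 17*p/4 - 1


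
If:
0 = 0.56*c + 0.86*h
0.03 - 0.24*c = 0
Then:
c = 0.12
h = -0.08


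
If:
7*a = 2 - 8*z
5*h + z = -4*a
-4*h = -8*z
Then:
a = 22/45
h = -16/45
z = -8/45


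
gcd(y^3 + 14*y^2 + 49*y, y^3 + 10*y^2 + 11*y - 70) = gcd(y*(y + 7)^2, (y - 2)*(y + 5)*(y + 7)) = y + 7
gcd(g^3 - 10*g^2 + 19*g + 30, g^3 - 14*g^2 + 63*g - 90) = g^2 - 11*g + 30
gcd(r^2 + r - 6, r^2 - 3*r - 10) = 1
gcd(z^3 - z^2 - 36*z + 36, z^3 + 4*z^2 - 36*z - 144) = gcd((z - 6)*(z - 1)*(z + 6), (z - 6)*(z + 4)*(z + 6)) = z^2 - 36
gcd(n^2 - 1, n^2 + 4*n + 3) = n + 1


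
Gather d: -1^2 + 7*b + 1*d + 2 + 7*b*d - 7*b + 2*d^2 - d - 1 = 7*b*d + 2*d^2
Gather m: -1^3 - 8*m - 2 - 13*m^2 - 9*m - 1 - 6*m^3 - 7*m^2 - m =-6*m^3 - 20*m^2 - 18*m - 4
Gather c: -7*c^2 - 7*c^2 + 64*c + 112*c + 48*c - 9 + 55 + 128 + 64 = -14*c^2 + 224*c + 238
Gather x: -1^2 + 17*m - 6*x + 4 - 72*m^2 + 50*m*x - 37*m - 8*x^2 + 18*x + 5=-72*m^2 - 20*m - 8*x^2 + x*(50*m + 12) + 8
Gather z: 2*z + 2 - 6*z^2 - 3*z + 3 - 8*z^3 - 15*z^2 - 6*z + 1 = -8*z^3 - 21*z^2 - 7*z + 6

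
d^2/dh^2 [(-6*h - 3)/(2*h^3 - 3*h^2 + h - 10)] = 6*(-(2*h + 1)*(6*h^2 - 6*h + 1)^2 + (12*h^2 - 12*h + 3*(2*h - 1)*(2*h + 1) + 2)*(2*h^3 - 3*h^2 + h - 10))/(2*h^3 - 3*h^2 + h - 10)^3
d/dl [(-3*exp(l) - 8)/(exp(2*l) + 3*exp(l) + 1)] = (3*exp(2*l) + 16*exp(l) + 21)*exp(l)/(exp(4*l) + 6*exp(3*l) + 11*exp(2*l) + 6*exp(l) + 1)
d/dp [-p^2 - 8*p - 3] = -2*p - 8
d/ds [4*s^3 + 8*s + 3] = 12*s^2 + 8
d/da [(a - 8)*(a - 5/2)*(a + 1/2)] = 3*a^2 - 20*a + 59/4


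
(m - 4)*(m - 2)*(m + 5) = m^3 - m^2 - 22*m + 40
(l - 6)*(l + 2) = l^2 - 4*l - 12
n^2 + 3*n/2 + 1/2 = (n + 1/2)*(n + 1)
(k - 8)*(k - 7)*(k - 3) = k^3 - 18*k^2 + 101*k - 168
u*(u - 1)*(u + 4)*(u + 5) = u^4 + 8*u^3 + 11*u^2 - 20*u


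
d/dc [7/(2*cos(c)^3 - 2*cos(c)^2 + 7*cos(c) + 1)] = 28*(6*cos(c)^2 - 4*cos(c) + 7)*sin(c)/(17*cos(c) - 2*cos(2*c) + cos(3*c))^2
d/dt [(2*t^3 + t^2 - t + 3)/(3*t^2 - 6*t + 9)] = (2*t^4 - 8*t^3 + 17*t^2 + 3)/(3*(t^4 - 4*t^3 + 10*t^2 - 12*t + 9))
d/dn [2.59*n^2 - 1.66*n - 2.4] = 5.18*n - 1.66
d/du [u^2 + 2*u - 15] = 2*u + 2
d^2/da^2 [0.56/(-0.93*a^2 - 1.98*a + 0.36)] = (0.968688*a^2 + 2.062368*a - 0.56*(1.86*a + 1.98)*(3.72*a + 3.96) - 0.374976)/(0.93*a^2 + 1.98*a - 0.36)^3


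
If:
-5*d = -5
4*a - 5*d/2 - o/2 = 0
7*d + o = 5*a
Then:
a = -2/3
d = 1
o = -31/3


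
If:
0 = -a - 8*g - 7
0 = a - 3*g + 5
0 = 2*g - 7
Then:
No Solution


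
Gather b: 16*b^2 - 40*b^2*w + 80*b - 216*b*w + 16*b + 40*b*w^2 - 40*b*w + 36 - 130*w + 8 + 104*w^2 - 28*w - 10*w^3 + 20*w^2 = b^2*(16 - 40*w) + b*(40*w^2 - 256*w + 96) - 10*w^3 + 124*w^2 - 158*w + 44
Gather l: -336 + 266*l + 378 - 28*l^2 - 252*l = -28*l^2 + 14*l + 42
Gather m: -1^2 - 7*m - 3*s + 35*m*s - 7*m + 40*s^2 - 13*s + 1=m*(35*s - 14) + 40*s^2 - 16*s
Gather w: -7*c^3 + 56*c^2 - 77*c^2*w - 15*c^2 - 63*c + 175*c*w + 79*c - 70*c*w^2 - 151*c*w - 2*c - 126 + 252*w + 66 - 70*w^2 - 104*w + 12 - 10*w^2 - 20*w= -7*c^3 + 41*c^2 + 14*c + w^2*(-70*c - 80) + w*(-77*c^2 + 24*c + 128) - 48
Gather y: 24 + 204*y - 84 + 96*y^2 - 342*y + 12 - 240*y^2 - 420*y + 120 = -144*y^2 - 558*y + 72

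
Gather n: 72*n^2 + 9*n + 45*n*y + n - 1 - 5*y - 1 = 72*n^2 + n*(45*y + 10) - 5*y - 2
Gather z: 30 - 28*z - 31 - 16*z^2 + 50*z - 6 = -16*z^2 + 22*z - 7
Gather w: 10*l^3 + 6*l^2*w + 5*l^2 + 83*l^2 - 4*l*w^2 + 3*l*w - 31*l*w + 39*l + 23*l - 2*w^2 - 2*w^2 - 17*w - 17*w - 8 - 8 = 10*l^3 + 88*l^2 + 62*l + w^2*(-4*l - 4) + w*(6*l^2 - 28*l - 34) - 16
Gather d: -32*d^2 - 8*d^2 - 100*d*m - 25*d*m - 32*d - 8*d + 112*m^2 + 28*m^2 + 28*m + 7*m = -40*d^2 + d*(-125*m - 40) + 140*m^2 + 35*m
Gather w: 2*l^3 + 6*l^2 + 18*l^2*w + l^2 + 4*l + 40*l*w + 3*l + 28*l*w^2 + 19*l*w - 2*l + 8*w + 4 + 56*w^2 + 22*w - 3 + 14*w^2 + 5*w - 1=2*l^3 + 7*l^2 + 5*l + w^2*(28*l + 70) + w*(18*l^2 + 59*l + 35)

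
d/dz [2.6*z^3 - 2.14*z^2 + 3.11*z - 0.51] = 7.8*z^2 - 4.28*z + 3.11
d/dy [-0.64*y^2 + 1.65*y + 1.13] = 1.65 - 1.28*y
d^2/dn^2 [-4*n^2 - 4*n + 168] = -8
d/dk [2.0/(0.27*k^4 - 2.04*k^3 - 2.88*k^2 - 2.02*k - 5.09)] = (-2.16*k^3 + 12.24*k^2 + 11.52*k + 4.04)/(-0.27*k^4 + 2.04*k^3 + 2.88*k^2 + 2.02*k + 5.09)^2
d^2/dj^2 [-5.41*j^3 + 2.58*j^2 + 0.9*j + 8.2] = 5.16 - 32.46*j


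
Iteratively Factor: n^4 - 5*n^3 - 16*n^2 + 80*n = (n)*(n^3 - 5*n^2 - 16*n + 80) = n*(n + 4)*(n^2 - 9*n + 20) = n*(n - 5)*(n + 4)*(n - 4)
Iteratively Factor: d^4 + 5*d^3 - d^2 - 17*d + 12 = (d + 3)*(d^3 + 2*d^2 - 7*d + 4) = (d + 3)*(d + 4)*(d^2 - 2*d + 1) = (d - 1)*(d + 3)*(d + 4)*(d - 1)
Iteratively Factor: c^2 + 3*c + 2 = (c + 1)*(c + 2)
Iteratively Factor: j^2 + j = (j + 1)*(j)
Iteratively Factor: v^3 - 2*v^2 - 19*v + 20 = (v - 5)*(v^2 + 3*v - 4) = (v - 5)*(v + 4)*(v - 1)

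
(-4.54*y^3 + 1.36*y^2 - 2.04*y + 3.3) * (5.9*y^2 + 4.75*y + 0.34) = -26.786*y^5 - 13.541*y^4 - 7.1196*y^3 + 10.2424*y^2 + 14.9814*y + 1.122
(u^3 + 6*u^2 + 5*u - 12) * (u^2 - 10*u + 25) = u^5 - 4*u^4 - 30*u^3 + 88*u^2 + 245*u - 300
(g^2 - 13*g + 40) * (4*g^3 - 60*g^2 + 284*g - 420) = 4*g^5 - 112*g^4 + 1224*g^3 - 6512*g^2 + 16820*g - 16800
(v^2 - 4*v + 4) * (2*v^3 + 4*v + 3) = 2*v^5 - 8*v^4 + 12*v^3 - 13*v^2 + 4*v + 12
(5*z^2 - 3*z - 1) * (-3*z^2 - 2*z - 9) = -15*z^4 - z^3 - 36*z^2 + 29*z + 9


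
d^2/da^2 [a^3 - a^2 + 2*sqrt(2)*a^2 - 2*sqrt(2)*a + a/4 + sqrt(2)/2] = 6*a - 2 + 4*sqrt(2)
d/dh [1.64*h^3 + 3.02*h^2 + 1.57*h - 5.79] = 4.92*h^2 + 6.04*h + 1.57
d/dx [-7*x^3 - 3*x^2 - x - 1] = -21*x^2 - 6*x - 1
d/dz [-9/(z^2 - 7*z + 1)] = 9*(2*z - 7)/(z^2 - 7*z + 1)^2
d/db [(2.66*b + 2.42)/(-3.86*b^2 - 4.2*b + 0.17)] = (10.2676*b^2 + 18.6824*b + 10.6162)/(14.8996*b^4 + 32.424*b^3 + 16.3276*b^2 - 1.428*b + 0.0289)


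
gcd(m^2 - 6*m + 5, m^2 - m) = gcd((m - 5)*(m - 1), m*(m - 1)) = m - 1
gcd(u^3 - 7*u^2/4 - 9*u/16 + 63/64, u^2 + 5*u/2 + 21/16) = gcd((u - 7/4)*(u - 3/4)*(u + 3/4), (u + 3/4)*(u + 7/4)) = u + 3/4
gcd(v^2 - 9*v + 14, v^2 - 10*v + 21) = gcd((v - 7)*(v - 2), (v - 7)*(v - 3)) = v - 7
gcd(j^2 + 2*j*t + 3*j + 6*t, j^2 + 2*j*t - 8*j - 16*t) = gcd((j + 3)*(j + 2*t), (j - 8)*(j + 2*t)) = j + 2*t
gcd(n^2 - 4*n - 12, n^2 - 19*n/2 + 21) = n - 6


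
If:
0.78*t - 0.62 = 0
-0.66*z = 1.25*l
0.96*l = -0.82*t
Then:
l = -0.68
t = 0.79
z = 1.29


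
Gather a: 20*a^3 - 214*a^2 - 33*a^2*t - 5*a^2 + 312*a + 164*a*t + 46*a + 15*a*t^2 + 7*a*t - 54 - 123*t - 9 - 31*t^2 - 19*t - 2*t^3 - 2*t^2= 20*a^3 + a^2*(-33*t - 219) + a*(15*t^2 + 171*t + 358) - 2*t^3 - 33*t^2 - 142*t - 63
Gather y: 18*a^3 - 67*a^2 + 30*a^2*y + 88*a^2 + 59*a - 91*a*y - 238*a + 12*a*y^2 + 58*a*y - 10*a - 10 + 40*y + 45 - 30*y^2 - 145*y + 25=18*a^3 + 21*a^2 - 189*a + y^2*(12*a - 30) + y*(30*a^2 - 33*a - 105) + 60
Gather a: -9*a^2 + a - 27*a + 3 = -9*a^2 - 26*a + 3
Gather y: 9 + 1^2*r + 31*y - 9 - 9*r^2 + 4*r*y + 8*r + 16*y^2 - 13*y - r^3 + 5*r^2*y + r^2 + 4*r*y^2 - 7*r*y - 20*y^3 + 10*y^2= -r^3 - 8*r^2 + 9*r - 20*y^3 + y^2*(4*r + 26) + y*(5*r^2 - 3*r + 18)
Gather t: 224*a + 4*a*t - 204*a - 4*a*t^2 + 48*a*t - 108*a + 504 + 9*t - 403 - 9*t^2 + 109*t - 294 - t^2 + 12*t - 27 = -88*a + t^2*(-4*a - 10) + t*(52*a + 130) - 220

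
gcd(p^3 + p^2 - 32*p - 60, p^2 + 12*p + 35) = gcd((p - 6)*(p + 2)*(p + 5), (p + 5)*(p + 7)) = p + 5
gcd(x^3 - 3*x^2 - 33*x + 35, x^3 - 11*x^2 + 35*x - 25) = x - 1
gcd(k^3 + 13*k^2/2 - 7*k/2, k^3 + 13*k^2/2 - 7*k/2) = k^3 + 13*k^2/2 - 7*k/2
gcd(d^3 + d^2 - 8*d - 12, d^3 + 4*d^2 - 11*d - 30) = d^2 - d - 6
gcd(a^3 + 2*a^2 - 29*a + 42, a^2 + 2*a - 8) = a - 2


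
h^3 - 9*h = h*(h - 3)*(h + 3)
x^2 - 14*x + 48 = (x - 8)*(x - 6)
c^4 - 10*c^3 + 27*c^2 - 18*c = c*(c - 6)*(c - 3)*(c - 1)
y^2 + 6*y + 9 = (y + 3)^2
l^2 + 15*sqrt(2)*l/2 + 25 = (l + 5*sqrt(2)/2)*(l + 5*sqrt(2))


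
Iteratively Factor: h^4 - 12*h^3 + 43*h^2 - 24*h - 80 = (h + 1)*(h^3 - 13*h^2 + 56*h - 80) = (h - 4)*(h + 1)*(h^2 - 9*h + 20) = (h - 5)*(h - 4)*(h + 1)*(h - 4)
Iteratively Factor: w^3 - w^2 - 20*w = (w - 5)*(w^2 + 4*w) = (w - 5)*(w + 4)*(w)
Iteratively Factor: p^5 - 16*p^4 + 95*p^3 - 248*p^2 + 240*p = (p - 4)*(p^4 - 12*p^3 + 47*p^2 - 60*p) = (p - 5)*(p - 4)*(p^3 - 7*p^2 + 12*p) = (p - 5)*(p - 4)^2*(p^2 - 3*p) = (p - 5)*(p - 4)^2*(p - 3)*(p)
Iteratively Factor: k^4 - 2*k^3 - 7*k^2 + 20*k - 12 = (k - 2)*(k^3 - 7*k + 6) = (k - 2)^2*(k^2 + 2*k - 3) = (k - 2)^2*(k - 1)*(k + 3)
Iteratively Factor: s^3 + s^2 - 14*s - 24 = (s - 4)*(s^2 + 5*s + 6) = (s - 4)*(s + 3)*(s + 2)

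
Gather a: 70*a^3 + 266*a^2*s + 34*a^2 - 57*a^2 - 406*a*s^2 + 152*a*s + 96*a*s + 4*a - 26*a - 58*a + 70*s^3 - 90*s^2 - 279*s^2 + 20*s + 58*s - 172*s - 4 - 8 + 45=70*a^3 + a^2*(266*s - 23) + a*(-406*s^2 + 248*s - 80) + 70*s^3 - 369*s^2 - 94*s + 33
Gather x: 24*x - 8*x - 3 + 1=16*x - 2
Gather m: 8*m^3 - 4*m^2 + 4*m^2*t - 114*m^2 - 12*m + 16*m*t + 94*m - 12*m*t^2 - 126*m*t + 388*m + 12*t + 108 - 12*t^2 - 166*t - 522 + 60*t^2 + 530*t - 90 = 8*m^3 + m^2*(4*t - 118) + m*(-12*t^2 - 110*t + 470) + 48*t^2 + 376*t - 504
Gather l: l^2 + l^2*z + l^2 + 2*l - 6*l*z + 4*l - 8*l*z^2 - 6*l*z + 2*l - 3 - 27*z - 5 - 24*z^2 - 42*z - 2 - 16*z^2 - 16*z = l^2*(z + 2) + l*(-8*z^2 - 12*z + 8) - 40*z^2 - 85*z - 10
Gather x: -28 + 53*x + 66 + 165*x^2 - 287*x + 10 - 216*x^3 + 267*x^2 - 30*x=-216*x^3 + 432*x^2 - 264*x + 48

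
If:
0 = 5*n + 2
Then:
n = -2/5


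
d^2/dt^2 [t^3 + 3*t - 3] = 6*t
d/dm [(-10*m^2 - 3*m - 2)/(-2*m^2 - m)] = 2*(2*m^2 - 4*m - 1)/(m^2*(4*m^2 + 4*m + 1))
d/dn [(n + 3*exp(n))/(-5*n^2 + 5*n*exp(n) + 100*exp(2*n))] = (-(n + 3*exp(n))*(n*exp(n) - 2*n + 40*exp(2*n) + exp(n)) + (3*exp(n) + 1)*(-n^2 + n*exp(n) + 20*exp(2*n)))/(5*(-n^2 + n*exp(n) + 20*exp(2*n))^2)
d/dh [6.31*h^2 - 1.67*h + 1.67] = 12.62*h - 1.67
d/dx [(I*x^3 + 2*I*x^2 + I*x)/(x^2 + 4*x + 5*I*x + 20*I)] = (I*x^4 + x^3*(-10 + 8*I) + x^2*(-70 + 7*I) - 80*x - 20)/(x^4 + x^3*(8 + 10*I) + x^2*(-9 + 80*I) + x*(-200 + 160*I) - 400)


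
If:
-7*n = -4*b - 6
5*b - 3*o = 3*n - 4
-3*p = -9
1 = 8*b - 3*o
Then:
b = 17/33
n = 38/33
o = 103/99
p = 3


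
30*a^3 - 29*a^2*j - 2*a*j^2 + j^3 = (-6*a + j)*(-a + j)*(5*a + j)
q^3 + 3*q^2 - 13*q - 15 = (q - 3)*(q + 1)*(q + 5)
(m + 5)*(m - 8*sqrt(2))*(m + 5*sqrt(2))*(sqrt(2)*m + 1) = sqrt(2)*m^4 - 5*m^3 + 5*sqrt(2)*m^3 - 83*sqrt(2)*m^2 - 25*m^2 - 415*sqrt(2)*m - 80*m - 400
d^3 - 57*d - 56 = (d - 8)*(d + 1)*(d + 7)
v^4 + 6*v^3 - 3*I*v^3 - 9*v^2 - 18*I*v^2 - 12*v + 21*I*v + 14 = (v + 7)*(v - 2*I)*(-I*v + I)*(I*v + 1)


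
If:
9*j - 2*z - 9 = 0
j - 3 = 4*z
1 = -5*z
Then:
No Solution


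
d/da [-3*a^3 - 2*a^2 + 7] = a*(-9*a - 4)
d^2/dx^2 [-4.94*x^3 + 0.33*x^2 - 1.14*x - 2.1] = 0.66 - 29.64*x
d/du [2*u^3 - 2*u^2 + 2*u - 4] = 6*u^2 - 4*u + 2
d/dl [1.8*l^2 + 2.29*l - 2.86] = 3.6*l + 2.29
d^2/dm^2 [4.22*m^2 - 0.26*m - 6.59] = 8.44000000000000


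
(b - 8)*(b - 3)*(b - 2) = b^3 - 13*b^2 + 46*b - 48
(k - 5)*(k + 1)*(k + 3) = k^3 - k^2 - 17*k - 15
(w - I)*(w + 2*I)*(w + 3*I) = w^3 + 4*I*w^2 - w + 6*I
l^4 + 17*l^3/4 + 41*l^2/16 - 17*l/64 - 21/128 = (l - 1/4)*(l + 1/4)*(l + 3/4)*(l + 7/2)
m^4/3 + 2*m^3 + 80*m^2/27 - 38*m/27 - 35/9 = (m/3 + 1)*(m - 1)*(m + 5/3)*(m + 7/3)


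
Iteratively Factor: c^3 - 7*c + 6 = (c - 1)*(c^2 + c - 6) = (c - 2)*(c - 1)*(c + 3)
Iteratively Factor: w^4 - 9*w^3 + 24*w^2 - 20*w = (w - 2)*(w^3 - 7*w^2 + 10*w) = (w - 5)*(w - 2)*(w^2 - 2*w) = w*(w - 5)*(w - 2)*(w - 2)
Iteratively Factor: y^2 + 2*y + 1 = (y + 1)*(y + 1)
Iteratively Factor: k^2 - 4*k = (k)*(k - 4)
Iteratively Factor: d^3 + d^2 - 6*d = (d - 2)*(d^2 + 3*d) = d*(d - 2)*(d + 3)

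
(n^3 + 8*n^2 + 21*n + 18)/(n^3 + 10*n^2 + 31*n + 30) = (n + 3)/(n + 5)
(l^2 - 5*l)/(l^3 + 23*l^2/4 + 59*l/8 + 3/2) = 8*l*(l - 5)/(8*l^3 + 46*l^2 + 59*l + 12)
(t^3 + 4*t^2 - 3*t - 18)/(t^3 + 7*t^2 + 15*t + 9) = (t - 2)/(t + 1)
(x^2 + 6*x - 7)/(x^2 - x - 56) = (x - 1)/(x - 8)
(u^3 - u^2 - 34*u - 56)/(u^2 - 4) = (u^2 - 3*u - 28)/(u - 2)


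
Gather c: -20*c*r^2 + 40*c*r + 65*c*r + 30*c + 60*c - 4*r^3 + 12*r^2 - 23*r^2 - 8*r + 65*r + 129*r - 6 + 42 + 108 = c*(-20*r^2 + 105*r + 90) - 4*r^3 - 11*r^2 + 186*r + 144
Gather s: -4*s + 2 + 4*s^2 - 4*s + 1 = 4*s^2 - 8*s + 3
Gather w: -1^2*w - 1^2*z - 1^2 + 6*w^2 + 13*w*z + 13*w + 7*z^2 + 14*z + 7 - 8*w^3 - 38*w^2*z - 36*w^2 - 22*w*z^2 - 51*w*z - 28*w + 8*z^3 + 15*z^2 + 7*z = -8*w^3 + w^2*(-38*z - 30) + w*(-22*z^2 - 38*z - 16) + 8*z^3 + 22*z^2 + 20*z + 6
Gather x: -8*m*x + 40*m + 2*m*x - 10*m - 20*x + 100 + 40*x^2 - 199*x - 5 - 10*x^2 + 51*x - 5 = 30*m + 30*x^2 + x*(-6*m - 168) + 90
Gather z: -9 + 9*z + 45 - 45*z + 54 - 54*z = 90 - 90*z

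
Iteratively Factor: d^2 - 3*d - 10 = (d - 5)*(d + 2)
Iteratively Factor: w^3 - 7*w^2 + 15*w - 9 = (w - 3)*(w^2 - 4*w + 3) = (w - 3)^2*(w - 1)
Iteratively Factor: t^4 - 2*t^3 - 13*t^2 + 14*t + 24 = (t - 2)*(t^3 - 13*t - 12) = (t - 2)*(t + 1)*(t^2 - t - 12) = (t - 2)*(t + 1)*(t + 3)*(t - 4)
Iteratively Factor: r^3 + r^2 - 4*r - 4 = (r - 2)*(r^2 + 3*r + 2) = (r - 2)*(r + 1)*(r + 2)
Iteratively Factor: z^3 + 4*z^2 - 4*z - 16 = (z - 2)*(z^2 + 6*z + 8) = (z - 2)*(z + 2)*(z + 4)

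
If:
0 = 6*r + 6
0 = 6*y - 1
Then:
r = -1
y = 1/6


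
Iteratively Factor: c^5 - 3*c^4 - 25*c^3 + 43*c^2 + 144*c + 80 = (c - 4)*(c^4 + c^3 - 21*c^2 - 41*c - 20) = (c - 4)*(c + 4)*(c^3 - 3*c^2 - 9*c - 5) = (c - 4)*(c + 1)*(c + 4)*(c^2 - 4*c - 5) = (c - 4)*(c + 1)^2*(c + 4)*(c - 5)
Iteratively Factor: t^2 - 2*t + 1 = (t - 1)*(t - 1)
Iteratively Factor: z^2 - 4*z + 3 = (z - 1)*(z - 3)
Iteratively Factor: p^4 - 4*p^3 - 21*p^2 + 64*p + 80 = (p - 4)*(p^3 - 21*p - 20) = (p - 4)*(p + 4)*(p^2 - 4*p - 5) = (p - 5)*(p - 4)*(p + 4)*(p + 1)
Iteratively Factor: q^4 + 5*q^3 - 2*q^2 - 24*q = (q + 3)*(q^3 + 2*q^2 - 8*q) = q*(q + 3)*(q^2 + 2*q - 8) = q*(q + 3)*(q + 4)*(q - 2)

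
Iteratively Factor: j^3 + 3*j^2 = (j)*(j^2 + 3*j) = j^2*(j + 3)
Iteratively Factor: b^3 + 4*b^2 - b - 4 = (b - 1)*(b^2 + 5*b + 4) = (b - 1)*(b + 1)*(b + 4)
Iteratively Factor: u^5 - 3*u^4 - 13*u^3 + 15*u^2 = (u - 1)*(u^4 - 2*u^3 - 15*u^2) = (u - 1)*(u + 3)*(u^3 - 5*u^2) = (u - 5)*(u - 1)*(u + 3)*(u^2) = u*(u - 5)*(u - 1)*(u + 3)*(u)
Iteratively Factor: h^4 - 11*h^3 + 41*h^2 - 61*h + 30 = (h - 2)*(h^3 - 9*h^2 + 23*h - 15) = (h - 2)*(h - 1)*(h^2 - 8*h + 15) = (h - 3)*(h - 2)*(h - 1)*(h - 5)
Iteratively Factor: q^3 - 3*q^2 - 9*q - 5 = (q + 1)*(q^2 - 4*q - 5) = (q - 5)*(q + 1)*(q + 1)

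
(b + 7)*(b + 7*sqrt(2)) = b^2 + 7*b + 7*sqrt(2)*b + 49*sqrt(2)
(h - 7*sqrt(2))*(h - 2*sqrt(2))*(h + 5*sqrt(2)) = h^3 - 4*sqrt(2)*h^2 - 62*h + 140*sqrt(2)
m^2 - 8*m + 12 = (m - 6)*(m - 2)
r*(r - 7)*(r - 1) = r^3 - 8*r^2 + 7*r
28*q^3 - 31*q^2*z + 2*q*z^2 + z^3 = (-4*q + z)*(-q + z)*(7*q + z)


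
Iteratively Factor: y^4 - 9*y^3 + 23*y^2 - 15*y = (y - 5)*(y^3 - 4*y^2 + 3*y) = y*(y - 5)*(y^2 - 4*y + 3) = y*(y - 5)*(y - 3)*(y - 1)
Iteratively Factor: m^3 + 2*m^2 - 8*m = (m)*(m^2 + 2*m - 8) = m*(m + 4)*(m - 2)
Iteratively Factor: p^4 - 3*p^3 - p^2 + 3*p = (p + 1)*(p^3 - 4*p^2 + 3*p) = p*(p + 1)*(p^2 - 4*p + 3) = p*(p - 1)*(p + 1)*(p - 3)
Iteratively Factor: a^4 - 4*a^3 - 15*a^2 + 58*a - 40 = (a - 2)*(a^3 - 2*a^2 - 19*a + 20) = (a - 5)*(a - 2)*(a^2 + 3*a - 4) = (a - 5)*(a - 2)*(a - 1)*(a + 4)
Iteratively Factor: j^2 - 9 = (j - 3)*(j + 3)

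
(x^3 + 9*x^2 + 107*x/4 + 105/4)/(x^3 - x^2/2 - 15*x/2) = (2*x^2 + 13*x + 21)/(2*x*(x - 3))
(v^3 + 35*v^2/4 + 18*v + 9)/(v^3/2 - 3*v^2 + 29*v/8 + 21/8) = 2*(4*v^3 + 35*v^2 + 72*v + 36)/(4*v^3 - 24*v^2 + 29*v + 21)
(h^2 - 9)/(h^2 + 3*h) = (h - 3)/h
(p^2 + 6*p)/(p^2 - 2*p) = (p + 6)/(p - 2)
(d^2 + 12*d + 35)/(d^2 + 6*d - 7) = (d + 5)/(d - 1)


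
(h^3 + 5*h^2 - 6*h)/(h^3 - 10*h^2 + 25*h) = (h^2 + 5*h - 6)/(h^2 - 10*h + 25)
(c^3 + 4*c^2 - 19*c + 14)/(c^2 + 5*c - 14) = c - 1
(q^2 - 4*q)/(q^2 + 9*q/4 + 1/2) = 4*q*(q - 4)/(4*q^2 + 9*q + 2)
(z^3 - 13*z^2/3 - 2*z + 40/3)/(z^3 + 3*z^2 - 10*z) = (3*z^2 - 7*z - 20)/(3*z*(z + 5))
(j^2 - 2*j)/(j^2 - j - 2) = j/(j + 1)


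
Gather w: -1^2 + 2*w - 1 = 2*w - 2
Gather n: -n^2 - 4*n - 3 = -n^2 - 4*n - 3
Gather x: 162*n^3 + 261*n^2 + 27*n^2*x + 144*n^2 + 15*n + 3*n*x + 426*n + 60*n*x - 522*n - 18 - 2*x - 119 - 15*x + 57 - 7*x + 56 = 162*n^3 + 405*n^2 - 81*n + x*(27*n^2 + 63*n - 24) - 24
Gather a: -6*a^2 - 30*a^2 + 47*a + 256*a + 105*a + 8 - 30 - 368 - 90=-36*a^2 + 408*a - 480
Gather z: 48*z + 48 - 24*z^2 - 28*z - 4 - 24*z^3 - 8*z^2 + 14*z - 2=-24*z^3 - 32*z^2 + 34*z + 42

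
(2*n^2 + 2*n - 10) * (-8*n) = -16*n^3 - 16*n^2 + 80*n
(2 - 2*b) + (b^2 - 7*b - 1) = b^2 - 9*b + 1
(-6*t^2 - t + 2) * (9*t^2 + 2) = -54*t^4 - 9*t^3 + 6*t^2 - 2*t + 4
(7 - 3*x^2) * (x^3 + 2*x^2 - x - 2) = -3*x^5 - 6*x^4 + 10*x^3 + 20*x^2 - 7*x - 14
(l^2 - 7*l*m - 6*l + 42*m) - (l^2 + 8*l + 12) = -7*l*m - 14*l + 42*m - 12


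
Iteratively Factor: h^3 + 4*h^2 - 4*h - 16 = (h + 4)*(h^2 - 4) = (h - 2)*(h + 4)*(h + 2)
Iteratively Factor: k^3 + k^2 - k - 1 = (k - 1)*(k^2 + 2*k + 1) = (k - 1)*(k + 1)*(k + 1)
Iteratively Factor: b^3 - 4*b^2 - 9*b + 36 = (b - 4)*(b^2 - 9) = (b - 4)*(b - 3)*(b + 3)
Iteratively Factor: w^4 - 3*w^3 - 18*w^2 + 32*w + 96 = (w + 2)*(w^3 - 5*w^2 - 8*w + 48) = (w - 4)*(w + 2)*(w^2 - w - 12) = (w - 4)^2*(w + 2)*(w + 3)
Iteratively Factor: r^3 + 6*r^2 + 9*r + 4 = (r + 4)*(r^2 + 2*r + 1) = (r + 1)*(r + 4)*(r + 1)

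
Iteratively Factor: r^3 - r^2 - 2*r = (r - 2)*(r^2 + r) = r*(r - 2)*(r + 1)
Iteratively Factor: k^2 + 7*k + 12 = (k + 4)*(k + 3)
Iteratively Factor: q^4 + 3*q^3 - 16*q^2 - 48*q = (q)*(q^3 + 3*q^2 - 16*q - 48) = q*(q + 3)*(q^2 - 16) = q*(q + 3)*(q + 4)*(q - 4)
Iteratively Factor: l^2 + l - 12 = (l + 4)*(l - 3)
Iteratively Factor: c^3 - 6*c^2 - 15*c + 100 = (c - 5)*(c^2 - c - 20) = (c - 5)^2*(c + 4)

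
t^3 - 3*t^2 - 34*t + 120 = (t - 5)*(t - 4)*(t + 6)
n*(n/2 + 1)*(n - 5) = n^3/2 - 3*n^2/2 - 5*n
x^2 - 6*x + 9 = (x - 3)^2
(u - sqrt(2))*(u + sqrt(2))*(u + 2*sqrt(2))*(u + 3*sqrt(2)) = u^4 + 5*sqrt(2)*u^3 + 10*u^2 - 10*sqrt(2)*u - 24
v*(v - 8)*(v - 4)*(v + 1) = v^4 - 11*v^3 + 20*v^2 + 32*v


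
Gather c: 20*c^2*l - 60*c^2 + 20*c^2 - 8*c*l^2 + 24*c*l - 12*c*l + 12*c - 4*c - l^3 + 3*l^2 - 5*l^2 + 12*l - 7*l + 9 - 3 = c^2*(20*l - 40) + c*(-8*l^2 + 12*l + 8) - l^3 - 2*l^2 + 5*l + 6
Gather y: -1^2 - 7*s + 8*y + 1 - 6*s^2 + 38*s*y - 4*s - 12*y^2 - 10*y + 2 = -6*s^2 - 11*s - 12*y^2 + y*(38*s - 2) + 2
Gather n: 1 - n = 1 - n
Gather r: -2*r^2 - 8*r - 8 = -2*r^2 - 8*r - 8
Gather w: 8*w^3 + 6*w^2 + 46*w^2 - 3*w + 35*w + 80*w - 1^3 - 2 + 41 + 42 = 8*w^3 + 52*w^2 + 112*w + 80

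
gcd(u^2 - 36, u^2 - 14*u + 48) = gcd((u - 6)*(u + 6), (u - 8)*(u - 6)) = u - 6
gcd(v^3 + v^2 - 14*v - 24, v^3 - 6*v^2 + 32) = v^2 - 2*v - 8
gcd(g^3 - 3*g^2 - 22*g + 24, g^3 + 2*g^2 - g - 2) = g - 1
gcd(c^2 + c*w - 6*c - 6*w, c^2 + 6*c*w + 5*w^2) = c + w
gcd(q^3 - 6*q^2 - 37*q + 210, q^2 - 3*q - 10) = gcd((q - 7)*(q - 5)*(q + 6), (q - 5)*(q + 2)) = q - 5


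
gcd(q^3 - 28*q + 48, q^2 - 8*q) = 1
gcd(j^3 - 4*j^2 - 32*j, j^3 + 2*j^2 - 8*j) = j^2 + 4*j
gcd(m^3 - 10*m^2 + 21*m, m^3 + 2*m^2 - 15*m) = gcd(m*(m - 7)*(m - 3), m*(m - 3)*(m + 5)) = m^2 - 3*m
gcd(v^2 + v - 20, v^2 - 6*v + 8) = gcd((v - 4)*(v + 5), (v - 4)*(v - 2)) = v - 4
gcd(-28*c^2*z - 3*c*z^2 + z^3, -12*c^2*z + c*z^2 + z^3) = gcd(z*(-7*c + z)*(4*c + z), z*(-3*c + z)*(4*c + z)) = 4*c*z + z^2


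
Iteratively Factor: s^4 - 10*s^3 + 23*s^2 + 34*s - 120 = (s + 2)*(s^3 - 12*s^2 + 47*s - 60) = (s - 3)*(s + 2)*(s^2 - 9*s + 20) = (s - 4)*(s - 3)*(s + 2)*(s - 5)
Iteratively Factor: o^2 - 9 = (o - 3)*(o + 3)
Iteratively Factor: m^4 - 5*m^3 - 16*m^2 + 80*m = (m - 5)*(m^3 - 16*m) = (m - 5)*(m + 4)*(m^2 - 4*m) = (m - 5)*(m - 4)*(m + 4)*(m)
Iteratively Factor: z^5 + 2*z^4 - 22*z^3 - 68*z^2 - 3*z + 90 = (z + 2)*(z^4 - 22*z^2 - 24*z + 45) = (z + 2)*(z + 3)*(z^3 - 3*z^2 - 13*z + 15) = (z + 2)*(z + 3)^2*(z^2 - 6*z + 5) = (z - 5)*(z + 2)*(z + 3)^2*(z - 1)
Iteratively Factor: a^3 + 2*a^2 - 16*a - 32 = (a + 2)*(a^2 - 16) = (a + 2)*(a + 4)*(a - 4)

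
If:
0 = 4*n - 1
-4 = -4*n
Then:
No Solution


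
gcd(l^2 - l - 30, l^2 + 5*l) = l + 5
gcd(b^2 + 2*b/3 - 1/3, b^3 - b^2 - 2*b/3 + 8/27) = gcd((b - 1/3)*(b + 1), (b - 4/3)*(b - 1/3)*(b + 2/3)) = b - 1/3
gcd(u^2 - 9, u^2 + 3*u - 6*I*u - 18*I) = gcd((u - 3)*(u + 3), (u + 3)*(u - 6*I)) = u + 3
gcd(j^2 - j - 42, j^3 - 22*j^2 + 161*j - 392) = j - 7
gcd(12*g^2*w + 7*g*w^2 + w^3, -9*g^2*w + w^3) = 3*g*w + w^2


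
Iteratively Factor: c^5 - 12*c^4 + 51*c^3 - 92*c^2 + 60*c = (c - 5)*(c^4 - 7*c^3 + 16*c^2 - 12*c) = (c - 5)*(c - 2)*(c^3 - 5*c^2 + 6*c) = (c - 5)*(c - 3)*(c - 2)*(c^2 - 2*c) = (c - 5)*(c - 3)*(c - 2)^2*(c)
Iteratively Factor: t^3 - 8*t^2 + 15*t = (t)*(t^2 - 8*t + 15) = t*(t - 5)*(t - 3)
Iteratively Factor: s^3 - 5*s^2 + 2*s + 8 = (s - 4)*(s^2 - s - 2) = (s - 4)*(s - 2)*(s + 1)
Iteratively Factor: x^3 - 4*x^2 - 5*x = (x + 1)*(x^2 - 5*x) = (x - 5)*(x + 1)*(x)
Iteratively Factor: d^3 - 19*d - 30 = (d + 3)*(d^2 - 3*d - 10) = (d + 2)*(d + 3)*(d - 5)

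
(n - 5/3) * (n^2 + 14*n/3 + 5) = n^3 + 3*n^2 - 25*n/9 - 25/3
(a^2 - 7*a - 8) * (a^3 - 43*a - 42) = a^5 - 7*a^4 - 51*a^3 + 259*a^2 + 638*a + 336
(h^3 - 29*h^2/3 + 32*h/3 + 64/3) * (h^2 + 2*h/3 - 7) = h^5 - 9*h^4 - 25*h^3/9 + 865*h^2/9 - 544*h/9 - 448/3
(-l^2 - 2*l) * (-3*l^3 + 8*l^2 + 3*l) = 3*l^5 - 2*l^4 - 19*l^3 - 6*l^2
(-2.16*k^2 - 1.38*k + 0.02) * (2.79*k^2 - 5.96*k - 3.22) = -6.0264*k^4 + 9.0234*k^3 + 15.2358*k^2 + 4.3244*k - 0.0644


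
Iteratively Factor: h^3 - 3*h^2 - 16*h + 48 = (h - 4)*(h^2 + h - 12) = (h - 4)*(h + 4)*(h - 3)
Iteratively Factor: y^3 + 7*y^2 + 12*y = (y)*(y^2 + 7*y + 12) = y*(y + 4)*(y + 3)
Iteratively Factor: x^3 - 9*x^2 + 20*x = (x - 5)*(x^2 - 4*x) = x*(x - 5)*(x - 4)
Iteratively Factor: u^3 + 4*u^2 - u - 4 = (u + 1)*(u^2 + 3*u - 4) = (u + 1)*(u + 4)*(u - 1)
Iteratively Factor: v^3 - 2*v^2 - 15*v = (v + 3)*(v^2 - 5*v) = (v - 5)*(v + 3)*(v)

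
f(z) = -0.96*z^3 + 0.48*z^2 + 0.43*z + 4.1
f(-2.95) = 31.65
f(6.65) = -254.13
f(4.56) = -74.98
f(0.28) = 4.24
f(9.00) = -652.99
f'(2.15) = -10.82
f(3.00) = -16.21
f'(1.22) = -2.69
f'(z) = -2.88*z^2 + 0.96*z + 0.43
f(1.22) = 3.60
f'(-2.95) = -27.47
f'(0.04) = 0.46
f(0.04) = 4.12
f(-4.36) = 90.92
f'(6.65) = -120.55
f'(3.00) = -22.61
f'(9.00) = -224.21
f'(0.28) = 0.47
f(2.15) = -2.30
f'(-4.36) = -58.50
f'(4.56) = -55.08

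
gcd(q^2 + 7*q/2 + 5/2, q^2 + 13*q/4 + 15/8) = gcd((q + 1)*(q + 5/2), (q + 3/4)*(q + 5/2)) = q + 5/2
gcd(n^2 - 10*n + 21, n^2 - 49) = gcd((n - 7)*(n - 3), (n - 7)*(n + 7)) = n - 7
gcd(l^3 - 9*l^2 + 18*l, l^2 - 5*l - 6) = l - 6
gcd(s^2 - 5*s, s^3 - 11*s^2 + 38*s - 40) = s - 5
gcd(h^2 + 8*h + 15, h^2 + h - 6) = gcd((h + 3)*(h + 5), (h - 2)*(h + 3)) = h + 3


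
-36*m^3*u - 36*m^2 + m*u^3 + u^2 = (-6*m + u)*(6*m + u)*(m*u + 1)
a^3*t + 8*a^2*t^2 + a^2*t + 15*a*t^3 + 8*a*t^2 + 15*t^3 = (a + 3*t)*(a + 5*t)*(a*t + t)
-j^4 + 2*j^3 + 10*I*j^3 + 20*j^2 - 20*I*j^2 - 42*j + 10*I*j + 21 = (j - 7*I)*(j - 3*I)*(I*j - I)^2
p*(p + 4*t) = p^2 + 4*p*t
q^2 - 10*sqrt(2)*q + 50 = (q - 5*sqrt(2))^2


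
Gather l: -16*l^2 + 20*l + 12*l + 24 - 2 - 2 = -16*l^2 + 32*l + 20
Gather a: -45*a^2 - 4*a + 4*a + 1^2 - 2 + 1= -45*a^2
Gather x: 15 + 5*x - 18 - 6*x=-x - 3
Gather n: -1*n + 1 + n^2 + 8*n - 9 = n^2 + 7*n - 8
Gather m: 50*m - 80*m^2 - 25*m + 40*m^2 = -40*m^2 + 25*m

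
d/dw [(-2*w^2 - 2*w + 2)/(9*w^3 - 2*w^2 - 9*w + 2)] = 2*(9*w^4 + 18*w^3 - 20*w^2 + 7)/(81*w^6 - 36*w^5 - 158*w^4 + 72*w^3 + 73*w^2 - 36*w + 4)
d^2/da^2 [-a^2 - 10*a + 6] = -2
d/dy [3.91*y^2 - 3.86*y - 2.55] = 7.82*y - 3.86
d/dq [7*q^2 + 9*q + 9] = 14*q + 9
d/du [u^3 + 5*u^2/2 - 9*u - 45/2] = 3*u^2 + 5*u - 9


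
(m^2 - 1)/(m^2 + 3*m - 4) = (m + 1)/(m + 4)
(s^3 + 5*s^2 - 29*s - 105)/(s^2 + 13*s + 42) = (s^2 - 2*s - 15)/(s + 6)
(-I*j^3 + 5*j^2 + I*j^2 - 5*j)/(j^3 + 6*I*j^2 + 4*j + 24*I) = j*(-I*j^2 + j*(5 + I) - 5)/(j^3 + 6*I*j^2 + 4*j + 24*I)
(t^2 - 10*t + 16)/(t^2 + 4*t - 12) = (t - 8)/(t + 6)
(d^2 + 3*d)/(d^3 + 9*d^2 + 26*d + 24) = d/(d^2 + 6*d + 8)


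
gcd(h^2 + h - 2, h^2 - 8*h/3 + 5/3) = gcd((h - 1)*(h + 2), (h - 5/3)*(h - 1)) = h - 1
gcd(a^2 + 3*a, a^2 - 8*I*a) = a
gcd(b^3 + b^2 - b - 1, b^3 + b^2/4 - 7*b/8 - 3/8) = b - 1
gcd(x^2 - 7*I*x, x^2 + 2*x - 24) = 1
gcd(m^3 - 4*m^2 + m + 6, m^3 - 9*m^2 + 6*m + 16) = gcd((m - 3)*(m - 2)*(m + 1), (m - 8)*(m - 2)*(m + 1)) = m^2 - m - 2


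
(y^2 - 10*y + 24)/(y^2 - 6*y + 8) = (y - 6)/(y - 2)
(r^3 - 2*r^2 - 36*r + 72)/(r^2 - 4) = (r^2 - 36)/(r + 2)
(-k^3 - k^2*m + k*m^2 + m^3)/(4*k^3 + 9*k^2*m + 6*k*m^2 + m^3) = (-k + m)/(4*k + m)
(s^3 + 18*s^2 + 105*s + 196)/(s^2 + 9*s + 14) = (s^2 + 11*s + 28)/(s + 2)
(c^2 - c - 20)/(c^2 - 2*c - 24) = (c - 5)/(c - 6)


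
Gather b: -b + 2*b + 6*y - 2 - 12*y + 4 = b - 6*y + 2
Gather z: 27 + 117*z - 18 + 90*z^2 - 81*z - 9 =90*z^2 + 36*z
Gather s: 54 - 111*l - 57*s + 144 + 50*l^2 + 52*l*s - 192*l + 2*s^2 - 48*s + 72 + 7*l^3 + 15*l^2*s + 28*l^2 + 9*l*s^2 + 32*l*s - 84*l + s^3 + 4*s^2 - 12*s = 7*l^3 + 78*l^2 - 387*l + s^3 + s^2*(9*l + 6) + s*(15*l^2 + 84*l - 117) + 270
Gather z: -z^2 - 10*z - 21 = -z^2 - 10*z - 21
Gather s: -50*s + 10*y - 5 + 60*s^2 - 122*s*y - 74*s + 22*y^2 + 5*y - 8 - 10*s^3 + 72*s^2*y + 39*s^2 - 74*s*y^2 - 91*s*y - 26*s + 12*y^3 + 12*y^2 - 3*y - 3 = -10*s^3 + s^2*(72*y + 99) + s*(-74*y^2 - 213*y - 150) + 12*y^3 + 34*y^2 + 12*y - 16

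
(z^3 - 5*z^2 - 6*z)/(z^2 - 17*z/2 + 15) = 2*z*(z + 1)/(2*z - 5)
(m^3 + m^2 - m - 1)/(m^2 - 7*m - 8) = (m^2 - 1)/(m - 8)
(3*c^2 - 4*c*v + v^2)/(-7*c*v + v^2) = (-3*c^2 + 4*c*v - v^2)/(v*(7*c - v))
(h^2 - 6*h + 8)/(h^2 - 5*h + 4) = (h - 2)/(h - 1)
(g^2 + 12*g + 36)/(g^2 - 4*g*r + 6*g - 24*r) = (-g - 6)/(-g + 4*r)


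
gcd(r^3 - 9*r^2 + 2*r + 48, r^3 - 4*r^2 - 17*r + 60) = r - 3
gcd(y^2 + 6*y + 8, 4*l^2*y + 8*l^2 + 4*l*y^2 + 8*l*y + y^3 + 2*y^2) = y + 2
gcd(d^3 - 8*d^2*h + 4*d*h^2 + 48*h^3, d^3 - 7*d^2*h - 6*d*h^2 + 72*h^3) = d^2 - 10*d*h + 24*h^2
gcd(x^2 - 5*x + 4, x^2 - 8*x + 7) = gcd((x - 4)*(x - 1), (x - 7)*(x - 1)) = x - 1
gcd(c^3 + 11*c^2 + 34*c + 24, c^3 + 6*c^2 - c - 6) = c^2 + 7*c + 6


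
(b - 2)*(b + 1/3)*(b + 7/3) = b^3 + 2*b^2/3 - 41*b/9 - 14/9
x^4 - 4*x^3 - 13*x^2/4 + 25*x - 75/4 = (x - 3)*(x - 5/2)*(x - 1)*(x + 5/2)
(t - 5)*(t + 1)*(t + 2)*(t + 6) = t^4 + 4*t^3 - 25*t^2 - 88*t - 60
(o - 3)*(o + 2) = o^2 - o - 6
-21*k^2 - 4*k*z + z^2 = (-7*k + z)*(3*k + z)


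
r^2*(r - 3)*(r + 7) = r^4 + 4*r^3 - 21*r^2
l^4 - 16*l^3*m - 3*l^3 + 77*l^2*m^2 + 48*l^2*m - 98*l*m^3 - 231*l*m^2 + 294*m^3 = (l - 3)*(l - 7*m)^2*(l - 2*m)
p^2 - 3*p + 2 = (p - 2)*(p - 1)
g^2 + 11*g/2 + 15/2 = (g + 5/2)*(g + 3)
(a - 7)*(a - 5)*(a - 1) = a^3 - 13*a^2 + 47*a - 35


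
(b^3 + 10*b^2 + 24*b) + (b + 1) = b^3 + 10*b^2 + 25*b + 1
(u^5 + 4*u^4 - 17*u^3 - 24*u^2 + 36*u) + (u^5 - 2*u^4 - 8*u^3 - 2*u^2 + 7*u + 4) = 2*u^5 + 2*u^4 - 25*u^3 - 26*u^2 + 43*u + 4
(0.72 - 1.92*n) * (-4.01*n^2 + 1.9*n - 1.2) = 7.6992*n^3 - 6.5352*n^2 + 3.672*n - 0.864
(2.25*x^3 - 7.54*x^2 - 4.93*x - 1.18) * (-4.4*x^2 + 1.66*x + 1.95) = -9.9*x^5 + 36.911*x^4 + 13.5631*x^3 - 17.6948*x^2 - 11.5723*x - 2.301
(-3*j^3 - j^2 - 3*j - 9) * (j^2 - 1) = -3*j^5 - j^4 - 8*j^2 + 3*j + 9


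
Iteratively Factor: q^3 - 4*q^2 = (q)*(q^2 - 4*q) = q^2*(q - 4)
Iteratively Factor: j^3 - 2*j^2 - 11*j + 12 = (j + 3)*(j^2 - 5*j + 4) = (j - 1)*(j + 3)*(j - 4)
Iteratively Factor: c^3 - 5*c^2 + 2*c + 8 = (c + 1)*(c^2 - 6*c + 8) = (c - 4)*(c + 1)*(c - 2)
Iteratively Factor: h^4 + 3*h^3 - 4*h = (h - 1)*(h^3 + 4*h^2 + 4*h) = (h - 1)*(h + 2)*(h^2 + 2*h) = (h - 1)*(h + 2)^2*(h)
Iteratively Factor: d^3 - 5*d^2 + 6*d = (d)*(d^2 - 5*d + 6) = d*(d - 2)*(d - 3)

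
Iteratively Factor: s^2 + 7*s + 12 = (s + 3)*(s + 4)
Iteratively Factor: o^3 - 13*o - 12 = (o + 3)*(o^2 - 3*o - 4) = (o - 4)*(o + 3)*(o + 1)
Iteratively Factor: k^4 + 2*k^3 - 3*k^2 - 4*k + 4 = (k + 2)*(k^3 - 3*k + 2) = (k - 1)*(k + 2)*(k^2 + k - 2) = (k - 1)^2*(k + 2)*(k + 2)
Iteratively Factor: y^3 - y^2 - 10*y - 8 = (y - 4)*(y^2 + 3*y + 2) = (y - 4)*(y + 1)*(y + 2)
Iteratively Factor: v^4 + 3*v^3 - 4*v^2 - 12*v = (v - 2)*(v^3 + 5*v^2 + 6*v) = v*(v - 2)*(v^2 + 5*v + 6) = v*(v - 2)*(v + 3)*(v + 2)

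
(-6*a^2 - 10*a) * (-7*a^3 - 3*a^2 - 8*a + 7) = 42*a^5 + 88*a^4 + 78*a^3 + 38*a^2 - 70*a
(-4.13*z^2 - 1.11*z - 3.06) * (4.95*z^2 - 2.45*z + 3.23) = -20.4435*z^4 + 4.624*z^3 - 25.7674*z^2 + 3.9117*z - 9.8838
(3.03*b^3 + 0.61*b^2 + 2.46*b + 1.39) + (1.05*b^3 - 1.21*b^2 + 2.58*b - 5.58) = 4.08*b^3 - 0.6*b^2 + 5.04*b - 4.19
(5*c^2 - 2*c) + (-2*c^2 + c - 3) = 3*c^2 - c - 3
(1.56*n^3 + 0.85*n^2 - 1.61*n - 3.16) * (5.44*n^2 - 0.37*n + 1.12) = 8.4864*n^5 + 4.0468*n^4 - 7.3257*n^3 - 15.6427*n^2 - 0.634*n - 3.5392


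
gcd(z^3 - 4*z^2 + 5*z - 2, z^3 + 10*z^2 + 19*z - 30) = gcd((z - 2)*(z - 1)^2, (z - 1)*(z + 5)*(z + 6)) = z - 1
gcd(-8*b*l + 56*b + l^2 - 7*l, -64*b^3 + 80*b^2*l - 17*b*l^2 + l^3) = 8*b - l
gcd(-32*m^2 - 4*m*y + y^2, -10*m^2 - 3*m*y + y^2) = 1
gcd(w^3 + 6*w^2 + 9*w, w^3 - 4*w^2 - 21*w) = w^2 + 3*w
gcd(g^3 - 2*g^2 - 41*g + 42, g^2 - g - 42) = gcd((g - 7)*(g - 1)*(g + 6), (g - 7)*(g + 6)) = g^2 - g - 42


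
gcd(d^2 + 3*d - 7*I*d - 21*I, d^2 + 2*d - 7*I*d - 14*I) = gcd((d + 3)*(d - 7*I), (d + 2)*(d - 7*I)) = d - 7*I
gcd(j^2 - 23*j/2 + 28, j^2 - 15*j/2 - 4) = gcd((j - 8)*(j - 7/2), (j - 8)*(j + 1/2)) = j - 8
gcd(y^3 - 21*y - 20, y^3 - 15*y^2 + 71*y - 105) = y - 5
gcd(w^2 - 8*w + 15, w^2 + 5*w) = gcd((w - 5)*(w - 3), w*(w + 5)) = 1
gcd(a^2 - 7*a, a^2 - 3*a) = a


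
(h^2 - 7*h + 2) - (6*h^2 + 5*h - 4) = -5*h^2 - 12*h + 6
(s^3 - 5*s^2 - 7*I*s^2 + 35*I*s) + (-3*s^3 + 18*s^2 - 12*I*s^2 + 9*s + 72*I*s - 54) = -2*s^3 + 13*s^2 - 19*I*s^2 + 9*s + 107*I*s - 54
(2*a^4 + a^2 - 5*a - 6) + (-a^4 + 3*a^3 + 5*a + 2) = a^4 + 3*a^3 + a^2 - 4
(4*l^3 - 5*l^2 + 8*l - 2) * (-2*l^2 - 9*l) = -8*l^5 - 26*l^4 + 29*l^3 - 68*l^2 + 18*l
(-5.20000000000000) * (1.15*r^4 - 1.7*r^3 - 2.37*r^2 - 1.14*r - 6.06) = -5.98*r^4 + 8.84*r^3 + 12.324*r^2 + 5.928*r + 31.512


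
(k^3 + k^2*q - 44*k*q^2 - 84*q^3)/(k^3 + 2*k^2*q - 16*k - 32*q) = (k^2 - k*q - 42*q^2)/(k^2 - 16)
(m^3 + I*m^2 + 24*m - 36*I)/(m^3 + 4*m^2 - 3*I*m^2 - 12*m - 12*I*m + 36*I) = (m^2 + 4*I*m + 12)/(m^2 + 4*m - 12)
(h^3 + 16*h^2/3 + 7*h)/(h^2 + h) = (h^2 + 16*h/3 + 7)/(h + 1)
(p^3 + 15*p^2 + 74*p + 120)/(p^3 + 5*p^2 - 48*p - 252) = (p^2 + 9*p + 20)/(p^2 - p - 42)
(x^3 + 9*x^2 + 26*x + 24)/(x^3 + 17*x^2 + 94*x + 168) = (x^2 + 5*x + 6)/(x^2 + 13*x + 42)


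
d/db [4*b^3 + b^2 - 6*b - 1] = 12*b^2 + 2*b - 6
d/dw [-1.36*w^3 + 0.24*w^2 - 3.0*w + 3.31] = -4.08*w^2 + 0.48*w - 3.0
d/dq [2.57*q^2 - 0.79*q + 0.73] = 5.14*q - 0.79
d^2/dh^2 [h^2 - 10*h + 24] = 2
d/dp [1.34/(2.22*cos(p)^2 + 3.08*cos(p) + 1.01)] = (5.9496*cos(p) + 4.1272)*sin(p)/(2.22*cos(p)^2 + 3.08*cos(p) + 1.01)^2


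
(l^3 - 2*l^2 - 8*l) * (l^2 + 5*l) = l^5 + 3*l^4 - 18*l^3 - 40*l^2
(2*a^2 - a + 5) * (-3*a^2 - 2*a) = -6*a^4 - a^3 - 13*a^2 - 10*a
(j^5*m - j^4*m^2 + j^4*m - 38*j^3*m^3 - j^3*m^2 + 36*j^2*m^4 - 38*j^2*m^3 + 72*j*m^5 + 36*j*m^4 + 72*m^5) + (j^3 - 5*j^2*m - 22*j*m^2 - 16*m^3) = j^5*m - j^4*m^2 + j^4*m - 38*j^3*m^3 - j^3*m^2 + j^3 + 36*j^2*m^4 - 38*j^2*m^3 - 5*j^2*m + 72*j*m^5 + 36*j*m^4 - 22*j*m^2 + 72*m^5 - 16*m^3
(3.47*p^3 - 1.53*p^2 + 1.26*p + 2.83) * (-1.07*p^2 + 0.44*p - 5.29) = -3.7129*p^5 + 3.1639*p^4 - 20.3777*p^3 + 5.62*p^2 - 5.4202*p - 14.9707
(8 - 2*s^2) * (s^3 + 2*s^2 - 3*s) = -2*s^5 - 4*s^4 + 14*s^3 + 16*s^2 - 24*s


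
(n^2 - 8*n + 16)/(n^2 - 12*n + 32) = (n - 4)/(n - 8)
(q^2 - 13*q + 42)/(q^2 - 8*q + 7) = (q - 6)/(q - 1)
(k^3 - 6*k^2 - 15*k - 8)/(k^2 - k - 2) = (k^2 - 7*k - 8)/(k - 2)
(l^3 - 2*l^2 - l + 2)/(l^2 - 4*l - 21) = (-l^3 + 2*l^2 + l - 2)/(-l^2 + 4*l + 21)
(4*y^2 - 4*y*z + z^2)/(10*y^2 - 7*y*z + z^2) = (2*y - z)/(5*y - z)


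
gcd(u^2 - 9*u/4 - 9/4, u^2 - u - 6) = u - 3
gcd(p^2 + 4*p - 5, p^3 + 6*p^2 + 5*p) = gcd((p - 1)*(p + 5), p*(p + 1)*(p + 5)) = p + 5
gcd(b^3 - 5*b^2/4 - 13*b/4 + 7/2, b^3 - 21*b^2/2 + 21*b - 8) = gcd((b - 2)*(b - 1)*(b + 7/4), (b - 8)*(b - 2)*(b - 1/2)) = b - 2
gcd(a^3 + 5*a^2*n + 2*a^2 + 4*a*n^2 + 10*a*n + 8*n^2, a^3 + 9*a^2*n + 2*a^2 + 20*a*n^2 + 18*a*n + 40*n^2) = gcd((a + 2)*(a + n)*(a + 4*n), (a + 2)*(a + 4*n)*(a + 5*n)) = a^2 + 4*a*n + 2*a + 8*n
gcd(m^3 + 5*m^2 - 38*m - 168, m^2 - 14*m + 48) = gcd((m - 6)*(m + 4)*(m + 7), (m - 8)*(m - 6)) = m - 6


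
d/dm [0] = 0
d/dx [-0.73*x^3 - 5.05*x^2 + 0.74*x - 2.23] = -2.19*x^2 - 10.1*x + 0.74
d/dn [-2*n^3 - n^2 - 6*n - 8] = -6*n^2 - 2*n - 6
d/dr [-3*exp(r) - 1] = -3*exp(r)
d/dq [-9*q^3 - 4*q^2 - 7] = q*(-27*q - 8)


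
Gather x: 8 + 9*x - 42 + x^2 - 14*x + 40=x^2 - 5*x + 6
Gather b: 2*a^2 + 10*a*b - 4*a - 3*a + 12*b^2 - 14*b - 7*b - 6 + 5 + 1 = 2*a^2 - 7*a + 12*b^2 + b*(10*a - 21)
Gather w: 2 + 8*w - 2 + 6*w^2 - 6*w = 6*w^2 + 2*w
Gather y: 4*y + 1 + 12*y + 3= 16*y + 4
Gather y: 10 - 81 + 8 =-63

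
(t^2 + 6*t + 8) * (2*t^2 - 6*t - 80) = 2*t^4 + 6*t^3 - 100*t^2 - 528*t - 640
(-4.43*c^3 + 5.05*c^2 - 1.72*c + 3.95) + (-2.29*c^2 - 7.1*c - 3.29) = -4.43*c^3 + 2.76*c^2 - 8.82*c + 0.66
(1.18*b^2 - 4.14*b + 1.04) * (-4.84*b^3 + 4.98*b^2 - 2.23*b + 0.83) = -5.7112*b^5 + 25.914*b^4 - 28.2822*b^3 + 15.3908*b^2 - 5.7554*b + 0.8632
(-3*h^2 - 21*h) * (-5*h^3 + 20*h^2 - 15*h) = 15*h^5 + 45*h^4 - 375*h^3 + 315*h^2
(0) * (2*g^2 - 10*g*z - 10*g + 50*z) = 0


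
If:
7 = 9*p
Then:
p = 7/9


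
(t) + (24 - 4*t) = 24 - 3*t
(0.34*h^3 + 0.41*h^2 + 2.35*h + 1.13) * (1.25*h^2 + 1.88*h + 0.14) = 0.425*h^5 + 1.1517*h^4 + 3.7559*h^3 + 5.8879*h^2 + 2.4534*h + 0.1582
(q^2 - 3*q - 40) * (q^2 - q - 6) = q^4 - 4*q^3 - 43*q^2 + 58*q + 240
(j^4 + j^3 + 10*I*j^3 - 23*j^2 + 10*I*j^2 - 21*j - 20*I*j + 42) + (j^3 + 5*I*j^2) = j^4 + 2*j^3 + 10*I*j^3 - 23*j^2 + 15*I*j^2 - 21*j - 20*I*j + 42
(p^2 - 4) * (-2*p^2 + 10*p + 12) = -2*p^4 + 10*p^3 + 20*p^2 - 40*p - 48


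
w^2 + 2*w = w*(w + 2)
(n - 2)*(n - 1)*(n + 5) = n^3 + 2*n^2 - 13*n + 10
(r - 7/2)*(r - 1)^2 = r^3 - 11*r^2/2 + 8*r - 7/2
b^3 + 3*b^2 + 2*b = b*(b + 1)*(b + 2)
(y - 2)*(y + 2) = y^2 - 4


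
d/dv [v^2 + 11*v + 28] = 2*v + 11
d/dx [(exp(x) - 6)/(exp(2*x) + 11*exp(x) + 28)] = (-(exp(x) - 6)*(2*exp(x) + 11) + exp(2*x) + 11*exp(x) + 28)*exp(x)/(exp(2*x) + 11*exp(x) + 28)^2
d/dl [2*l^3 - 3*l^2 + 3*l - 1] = 6*l^2 - 6*l + 3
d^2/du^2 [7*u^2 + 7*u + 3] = 14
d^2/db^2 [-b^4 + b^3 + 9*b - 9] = 6*b*(1 - 2*b)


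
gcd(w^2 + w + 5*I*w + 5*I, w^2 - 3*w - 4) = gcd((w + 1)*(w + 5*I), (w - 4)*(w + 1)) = w + 1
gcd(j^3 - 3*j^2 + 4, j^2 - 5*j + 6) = j - 2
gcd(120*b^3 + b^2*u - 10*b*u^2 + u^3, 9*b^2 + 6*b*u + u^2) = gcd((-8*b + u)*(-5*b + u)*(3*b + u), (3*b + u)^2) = 3*b + u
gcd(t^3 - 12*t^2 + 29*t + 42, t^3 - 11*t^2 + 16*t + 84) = t^2 - 13*t + 42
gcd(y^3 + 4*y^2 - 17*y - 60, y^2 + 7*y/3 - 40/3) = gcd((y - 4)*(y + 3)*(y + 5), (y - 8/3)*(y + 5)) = y + 5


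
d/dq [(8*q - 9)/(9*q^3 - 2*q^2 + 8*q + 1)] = (-144*q^3 + 259*q^2 - 36*q + 80)/(81*q^6 - 36*q^5 + 148*q^4 - 14*q^3 + 60*q^2 + 16*q + 1)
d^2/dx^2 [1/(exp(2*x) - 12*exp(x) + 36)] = 4*(exp(x) + 3)*exp(x)/(exp(4*x) - 24*exp(3*x) + 216*exp(2*x) - 864*exp(x) + 1296)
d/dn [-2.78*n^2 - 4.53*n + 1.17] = -5.56*n - 4.53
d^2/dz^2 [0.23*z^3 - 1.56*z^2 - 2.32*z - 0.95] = 1.38*z - 3.12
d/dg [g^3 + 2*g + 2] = 3*g^2 + 2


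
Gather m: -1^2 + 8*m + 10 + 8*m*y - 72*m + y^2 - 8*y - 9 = m*(8*y - 64) + y^2 - 8*y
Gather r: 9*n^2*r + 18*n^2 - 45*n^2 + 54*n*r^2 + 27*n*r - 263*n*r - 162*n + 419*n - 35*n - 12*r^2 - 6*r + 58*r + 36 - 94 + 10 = -27*n^2 + 222*n + r^2*(54*n - 12) + r*(9*n^2 - 236*n + 52) - 48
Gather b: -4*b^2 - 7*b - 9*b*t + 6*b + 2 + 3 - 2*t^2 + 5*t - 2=-4*b^2 + b*(-9*t - 1) - 2*t^2 + 5*t + 3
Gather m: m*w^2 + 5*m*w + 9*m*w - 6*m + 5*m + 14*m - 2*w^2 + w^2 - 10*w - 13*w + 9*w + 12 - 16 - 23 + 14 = m*(w^2 + 14*w + 13) - w^2 - 14*w - 13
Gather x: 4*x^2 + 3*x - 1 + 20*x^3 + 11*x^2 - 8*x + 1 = 20*x^3 + 15*x^2 - 5*x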